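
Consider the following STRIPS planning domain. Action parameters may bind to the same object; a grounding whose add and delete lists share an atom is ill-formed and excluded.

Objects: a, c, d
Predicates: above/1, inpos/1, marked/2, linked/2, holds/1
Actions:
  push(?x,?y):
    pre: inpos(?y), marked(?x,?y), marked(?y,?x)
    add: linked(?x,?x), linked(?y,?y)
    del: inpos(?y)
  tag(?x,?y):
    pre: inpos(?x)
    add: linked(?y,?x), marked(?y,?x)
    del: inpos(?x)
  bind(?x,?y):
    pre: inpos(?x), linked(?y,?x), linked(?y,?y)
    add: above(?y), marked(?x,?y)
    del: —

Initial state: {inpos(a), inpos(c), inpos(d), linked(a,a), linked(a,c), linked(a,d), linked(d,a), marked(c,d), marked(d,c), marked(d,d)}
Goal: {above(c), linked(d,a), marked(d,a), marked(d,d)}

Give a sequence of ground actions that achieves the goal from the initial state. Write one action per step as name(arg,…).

1. push(c,d)  →  {inpos(a), inpos(c), linked(a,a), linked(a,c), linked(a,d), linked(c,c), linked(d,a), linked(d,d), marked(c,d), marked(d,c), marked(d,d)}
2. tag(a,d)  →  {inpos(c), linked(a,a), linked(a,c), linked(a,d), linked(c,c), linked(d,a), linked(d,d), marked(c,d), marked(d,a), marked(d,c), marked(d,d)}
3. bind(c,c)  →  {above(c), inpos(c), linked(a,a), linked(a,c), linked(a,d), linked(c,c), linked(d,a), linked(d,d), marked(c,c), marked(c,d), marked(d,a), marked(d,c), marked(d,d)}

push(c,d); tag(a,d); bind(c,c)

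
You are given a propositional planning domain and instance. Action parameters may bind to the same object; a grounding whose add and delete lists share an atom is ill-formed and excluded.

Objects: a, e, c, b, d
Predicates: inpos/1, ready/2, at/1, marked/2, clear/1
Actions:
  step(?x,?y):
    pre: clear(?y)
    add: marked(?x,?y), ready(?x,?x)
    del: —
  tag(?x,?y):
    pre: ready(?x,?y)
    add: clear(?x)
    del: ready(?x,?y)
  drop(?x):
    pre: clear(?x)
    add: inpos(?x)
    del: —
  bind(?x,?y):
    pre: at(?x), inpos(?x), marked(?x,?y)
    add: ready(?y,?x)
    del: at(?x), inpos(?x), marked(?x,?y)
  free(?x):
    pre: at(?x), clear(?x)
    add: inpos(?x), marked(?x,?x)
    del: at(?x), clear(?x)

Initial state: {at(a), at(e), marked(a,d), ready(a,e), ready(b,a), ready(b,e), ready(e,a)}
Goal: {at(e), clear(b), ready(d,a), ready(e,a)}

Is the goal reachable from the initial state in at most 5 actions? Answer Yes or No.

Yes

1. tag(a,e)  →  {at(a), at(e), clear(a), marked(a,d), ready(b,a), ready(b,e), ready(e,a)}
2. tag(b,a)  →  {at(a), at(e), clear(a), clear(b), marked(a,d), ready(b,e), ready(e,a)}
3. drop(a)  →  {at(a), at(e), clear(a), clear(b), inpos(a), marked(a,d), ready(b,e), ready(e,a)}
4. bind(a,d)  →  {at(e), clear(a), clear(b), ready(b,e), ready(d,a), ready(e,a)}
optimal plan length = 4; 4 ≤ 5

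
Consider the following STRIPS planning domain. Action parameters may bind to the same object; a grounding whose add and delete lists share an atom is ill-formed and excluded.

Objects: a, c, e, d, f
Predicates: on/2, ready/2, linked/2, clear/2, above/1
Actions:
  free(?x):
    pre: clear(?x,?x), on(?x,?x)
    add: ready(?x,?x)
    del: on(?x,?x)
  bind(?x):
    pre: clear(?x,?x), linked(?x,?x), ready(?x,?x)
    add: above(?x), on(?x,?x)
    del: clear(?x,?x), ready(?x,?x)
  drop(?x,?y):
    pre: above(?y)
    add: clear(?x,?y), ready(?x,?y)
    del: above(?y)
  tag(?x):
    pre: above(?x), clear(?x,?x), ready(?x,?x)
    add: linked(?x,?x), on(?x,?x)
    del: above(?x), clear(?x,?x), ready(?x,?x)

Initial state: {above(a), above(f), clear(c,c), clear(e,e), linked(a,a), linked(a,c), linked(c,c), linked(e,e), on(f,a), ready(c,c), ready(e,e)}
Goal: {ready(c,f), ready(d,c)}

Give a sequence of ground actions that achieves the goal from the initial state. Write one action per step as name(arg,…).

1. bind(c)  →  {above(a), above(c), above(f), clear(e,e), linked(a,a), linked(a,c), linked(c,c), linked(e,e), on(c,c), on(f,a), ready(e,e)}
2. drop(c,f)  →  {above(a), above(c), clear(c,f), clear(e,e), linked(a,a), linked(a,c), linked(c,c), linked(e,e), on(c,c), on(f,a), ready(c,f), ready(e,e)}
3. drop(d,c)  →  {above(a), clear(c,f), clear(d,c), clear(e,e), linked(a,a), linked(a,c), linked(c,c), linked(e,e), on(c,c), on(f,a), ready(c,f), ready(d,c), ready(e,e)}

bind(c); drop(c,f); drop(d,c)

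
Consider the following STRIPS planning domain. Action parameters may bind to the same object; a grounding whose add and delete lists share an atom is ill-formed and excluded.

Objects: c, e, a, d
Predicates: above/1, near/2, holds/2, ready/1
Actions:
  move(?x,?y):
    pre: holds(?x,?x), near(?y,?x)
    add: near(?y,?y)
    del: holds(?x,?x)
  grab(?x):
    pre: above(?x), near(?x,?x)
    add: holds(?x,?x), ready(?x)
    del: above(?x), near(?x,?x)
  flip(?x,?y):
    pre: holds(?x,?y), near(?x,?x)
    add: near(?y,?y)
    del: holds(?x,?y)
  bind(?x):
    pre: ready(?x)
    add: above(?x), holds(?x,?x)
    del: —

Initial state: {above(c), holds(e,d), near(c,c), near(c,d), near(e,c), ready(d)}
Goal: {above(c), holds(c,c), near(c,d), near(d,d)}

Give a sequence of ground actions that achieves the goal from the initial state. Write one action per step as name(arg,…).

1. grab(c)  →  {holds(c,c), holds(e,d), near(c,d), near(e,c), ready(c), ready(d)}
2. move(c,e)  →  {holds(e,d), near(c,d), near(e,c), near(e,e), ready(c), ready(d)}
3. flip(e,d)  →  {near(c,d), near(d,d), near(e,c), near(e,e), ready(c), ready(d)}
4. bind(c)  →  {above(c), holds(c,c), near(c,d), near(d,d), near(e,c), near(e,e), ready(c), ready(d)}

grab(c); move(c,e); flip(e,d); bind(c)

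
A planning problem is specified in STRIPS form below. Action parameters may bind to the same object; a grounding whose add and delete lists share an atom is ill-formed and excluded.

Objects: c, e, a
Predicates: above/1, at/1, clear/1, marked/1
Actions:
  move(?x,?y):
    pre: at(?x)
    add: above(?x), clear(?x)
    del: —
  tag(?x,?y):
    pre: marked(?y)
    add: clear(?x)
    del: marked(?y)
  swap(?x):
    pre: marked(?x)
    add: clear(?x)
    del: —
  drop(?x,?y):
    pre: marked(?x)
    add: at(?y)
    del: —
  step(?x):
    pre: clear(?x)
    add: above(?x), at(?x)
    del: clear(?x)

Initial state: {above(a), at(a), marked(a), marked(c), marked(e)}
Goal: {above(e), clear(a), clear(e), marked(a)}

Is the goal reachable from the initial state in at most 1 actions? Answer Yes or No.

1. move(a,c)  →  {above(a), at(a), clear(a), marked(a), marked(c), marked(e)}
2. drop(c,e)  →  {above(a), at(a), at(e), clear(a), marked(a), marked(c), marked(e)}
3. move(e,c)  →  {above(a), above(e), at(a), at(e), clear(a), clear(e), marked(a), marked(c), marked(e)}
optimal plan length = 3; 3 > 1

No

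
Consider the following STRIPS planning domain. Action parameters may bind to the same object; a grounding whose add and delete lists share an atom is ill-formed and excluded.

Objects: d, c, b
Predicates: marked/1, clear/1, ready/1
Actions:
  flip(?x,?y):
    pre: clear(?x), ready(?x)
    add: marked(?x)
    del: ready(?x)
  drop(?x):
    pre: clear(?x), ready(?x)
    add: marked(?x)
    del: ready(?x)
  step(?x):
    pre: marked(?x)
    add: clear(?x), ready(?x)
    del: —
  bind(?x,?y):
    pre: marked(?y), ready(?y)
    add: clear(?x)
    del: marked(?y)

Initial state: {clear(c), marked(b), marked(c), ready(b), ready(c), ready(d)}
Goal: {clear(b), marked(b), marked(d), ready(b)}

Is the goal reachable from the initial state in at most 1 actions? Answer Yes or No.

1. step(b)  →  {clear(b), clear(c), marked(b), marked(c), ready(b), ready(c), ready(d)}
2. bind(d,c)  →  {clear(b), clear(c), clear(d), marked(b), ready(b), ready(c), ready(d)}
3. flip(d,d)  →  {clear(b), clear(c), clear(d), marked(b), marked(d), ready(b), ready(c)}
optimal plan length = 3; 3 > 1

No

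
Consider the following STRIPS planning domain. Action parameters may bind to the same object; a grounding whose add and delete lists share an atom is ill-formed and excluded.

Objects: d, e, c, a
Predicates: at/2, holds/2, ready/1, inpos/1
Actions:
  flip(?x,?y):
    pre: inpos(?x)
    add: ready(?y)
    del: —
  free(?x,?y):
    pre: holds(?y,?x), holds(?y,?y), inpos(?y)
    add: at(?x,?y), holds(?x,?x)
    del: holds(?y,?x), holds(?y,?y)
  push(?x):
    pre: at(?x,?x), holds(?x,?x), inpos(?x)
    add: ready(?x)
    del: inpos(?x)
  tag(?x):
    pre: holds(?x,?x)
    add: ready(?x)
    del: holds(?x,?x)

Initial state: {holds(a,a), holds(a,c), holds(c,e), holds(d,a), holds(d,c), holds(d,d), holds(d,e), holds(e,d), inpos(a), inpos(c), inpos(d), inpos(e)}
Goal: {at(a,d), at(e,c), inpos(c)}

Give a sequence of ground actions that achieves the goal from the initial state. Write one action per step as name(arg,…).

1. free(c,a)  →  {at(c,a), holds(c,c), holds(c,e), holds(d,a), holds(d,c), holds(d,d), holds(d,e), holds(e,d), inpos(a), inpos(c), inpos(d), inpos(e)}
2. free(e,c)  →  {at(c,a), at(e,c), holds(d,a), holds(d,c), holds(d,d), holds(d,e), holds(e,d), holds(e,e), inpos(a), inpos(c), inpos(d), inpos(e)}
3. free(a,d)  →  {at(a,d), at(c,a), at(e,c), holds(a,a), holds(d,c), holds(d,e), holds(e,d), holds(e,e), inpos(a), inpos(c), inpos(d), inpos(e)}

free(c,a); free(e,c); free(a,d)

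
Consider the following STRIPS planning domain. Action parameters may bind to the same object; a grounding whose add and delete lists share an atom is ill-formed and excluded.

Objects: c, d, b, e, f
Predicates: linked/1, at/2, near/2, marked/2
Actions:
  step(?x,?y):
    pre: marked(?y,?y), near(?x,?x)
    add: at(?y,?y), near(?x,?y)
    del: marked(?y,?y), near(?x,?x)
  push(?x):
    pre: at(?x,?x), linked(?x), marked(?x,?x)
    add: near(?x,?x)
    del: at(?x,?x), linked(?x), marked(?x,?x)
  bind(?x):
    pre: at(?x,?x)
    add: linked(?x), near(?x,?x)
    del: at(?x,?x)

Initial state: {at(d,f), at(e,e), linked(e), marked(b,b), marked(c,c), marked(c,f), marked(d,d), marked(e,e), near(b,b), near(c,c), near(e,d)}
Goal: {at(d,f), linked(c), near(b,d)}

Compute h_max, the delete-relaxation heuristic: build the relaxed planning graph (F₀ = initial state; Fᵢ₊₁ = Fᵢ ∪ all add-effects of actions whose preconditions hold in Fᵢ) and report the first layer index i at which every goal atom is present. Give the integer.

2

F0 = init (11 atoms)
F1 = F0 ∪ {at(b,b), at(c,c), at(d,d), near(b,c), near(b,d), near(b,e), near(c,b), near(c,d), near(c,e), near(e,e)}  (21 atoms)
F2 = F1 ∪ {linked(b), linked(c), linked(d), near(d,d), near(e,b), near(e,c)}  (27 atoms)
goal ⊆ F2  ⇒  h_max = 2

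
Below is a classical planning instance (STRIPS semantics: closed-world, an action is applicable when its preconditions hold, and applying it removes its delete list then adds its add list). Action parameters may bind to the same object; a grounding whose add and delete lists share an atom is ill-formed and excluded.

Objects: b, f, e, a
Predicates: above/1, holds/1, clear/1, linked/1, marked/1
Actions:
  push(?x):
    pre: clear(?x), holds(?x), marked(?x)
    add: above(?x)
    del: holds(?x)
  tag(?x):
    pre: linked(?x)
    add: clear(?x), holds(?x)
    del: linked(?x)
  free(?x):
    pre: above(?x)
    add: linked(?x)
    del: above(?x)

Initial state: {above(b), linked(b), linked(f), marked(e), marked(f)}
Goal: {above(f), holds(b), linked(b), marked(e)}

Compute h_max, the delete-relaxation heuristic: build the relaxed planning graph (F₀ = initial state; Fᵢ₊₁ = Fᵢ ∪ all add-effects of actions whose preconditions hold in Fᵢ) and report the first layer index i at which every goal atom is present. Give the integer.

F0 = init (5 atoms)
F1 = F0 ∪ {clear(b), clear(f), holds(b), holds(f)}  (9 atoms)
F2 = F1 ∪ {above(f)}  (10 atoms)
goal ⊆ F2  ⇒  h_max = 2

2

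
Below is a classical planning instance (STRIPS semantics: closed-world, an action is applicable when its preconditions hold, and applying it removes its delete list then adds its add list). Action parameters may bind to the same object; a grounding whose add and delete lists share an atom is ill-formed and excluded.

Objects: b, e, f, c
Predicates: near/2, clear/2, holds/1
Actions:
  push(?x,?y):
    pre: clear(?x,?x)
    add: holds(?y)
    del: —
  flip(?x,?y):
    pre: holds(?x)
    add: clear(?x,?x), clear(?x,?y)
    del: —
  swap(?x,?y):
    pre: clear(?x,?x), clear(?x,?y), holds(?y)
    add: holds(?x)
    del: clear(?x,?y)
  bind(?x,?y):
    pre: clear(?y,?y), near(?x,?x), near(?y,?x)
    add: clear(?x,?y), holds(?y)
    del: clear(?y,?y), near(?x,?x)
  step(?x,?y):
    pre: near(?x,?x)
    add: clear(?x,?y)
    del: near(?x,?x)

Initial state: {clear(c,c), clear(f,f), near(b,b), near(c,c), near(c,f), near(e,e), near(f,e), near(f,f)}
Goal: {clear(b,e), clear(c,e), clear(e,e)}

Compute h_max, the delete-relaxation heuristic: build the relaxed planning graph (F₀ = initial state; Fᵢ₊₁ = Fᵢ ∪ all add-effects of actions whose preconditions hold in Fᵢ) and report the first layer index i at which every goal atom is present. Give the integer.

F0 = init (8 atoms)
F1 = F0 ∪ {clear(b,b), clear(b,c), clear(b,e), clear(b,f), clear(c,b), clear(c,e), clear(c,f), clear(e,b), clear(e,c), clear(e,e), clear(e,f), clear(f,b), clear(f,c), clear(f,e), holds(b), holds(c), holds(e), holds(f)}  (26 atoms)
goal ⊆ F1  ⇒  h_max = 1

1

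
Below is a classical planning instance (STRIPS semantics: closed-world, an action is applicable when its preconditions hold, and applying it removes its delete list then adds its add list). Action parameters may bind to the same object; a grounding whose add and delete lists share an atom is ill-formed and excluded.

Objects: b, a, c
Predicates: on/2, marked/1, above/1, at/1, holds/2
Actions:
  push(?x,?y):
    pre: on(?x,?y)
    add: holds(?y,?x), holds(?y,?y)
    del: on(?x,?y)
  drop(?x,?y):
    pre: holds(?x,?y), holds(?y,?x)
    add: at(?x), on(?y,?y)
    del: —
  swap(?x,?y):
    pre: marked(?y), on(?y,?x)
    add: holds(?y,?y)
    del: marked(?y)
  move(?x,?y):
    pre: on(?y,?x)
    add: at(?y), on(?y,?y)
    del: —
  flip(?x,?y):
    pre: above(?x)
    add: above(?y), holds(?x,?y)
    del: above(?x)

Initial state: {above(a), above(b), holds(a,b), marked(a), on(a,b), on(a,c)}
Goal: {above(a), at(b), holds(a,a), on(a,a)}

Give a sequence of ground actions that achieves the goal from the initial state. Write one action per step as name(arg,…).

1. push(a,b)  →  {above(a), above(b), holds(a,b), holds(b,a), holds(b,b), marked(a), on(a,c)}
2. drop(b,a)  →  {above(a), above(b), at(b), holds(a,b), holds(b,a), holds(b,b), marked(a), on(a,a), on(a,c)}
3. swap(a,a)  →  {above(a), above(b), at(b), holds(a,a), holds(a,b), holds(b,a), holds(b,b), on(a,a), on(a,c)}

push(a,b); drop(b,a); swap(a,a)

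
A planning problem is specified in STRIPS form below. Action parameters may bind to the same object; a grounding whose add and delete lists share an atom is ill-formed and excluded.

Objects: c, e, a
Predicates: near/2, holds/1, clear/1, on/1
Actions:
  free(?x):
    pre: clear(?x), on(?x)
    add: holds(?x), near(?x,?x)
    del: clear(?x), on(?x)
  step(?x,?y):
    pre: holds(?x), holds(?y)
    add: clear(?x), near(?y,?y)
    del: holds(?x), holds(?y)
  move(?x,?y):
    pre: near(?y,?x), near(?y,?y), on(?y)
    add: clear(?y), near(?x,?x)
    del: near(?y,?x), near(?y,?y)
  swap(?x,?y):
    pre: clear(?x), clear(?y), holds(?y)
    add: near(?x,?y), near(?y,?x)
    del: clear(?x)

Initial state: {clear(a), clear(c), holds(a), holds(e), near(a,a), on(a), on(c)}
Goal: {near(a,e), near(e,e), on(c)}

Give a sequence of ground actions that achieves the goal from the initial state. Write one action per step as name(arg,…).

1. step(e,e)  →  {clear(a), clear(c), clear(e), holds(a), near(a,a), near(e,e), on(a), on(c)}
2. swap(e,a)  →  {clear(a), clear(c), holds(a), near(a,a), near(a,e), near(e,a), near(e,e), on(a), on(c)}

step(e,e); swap(e,a)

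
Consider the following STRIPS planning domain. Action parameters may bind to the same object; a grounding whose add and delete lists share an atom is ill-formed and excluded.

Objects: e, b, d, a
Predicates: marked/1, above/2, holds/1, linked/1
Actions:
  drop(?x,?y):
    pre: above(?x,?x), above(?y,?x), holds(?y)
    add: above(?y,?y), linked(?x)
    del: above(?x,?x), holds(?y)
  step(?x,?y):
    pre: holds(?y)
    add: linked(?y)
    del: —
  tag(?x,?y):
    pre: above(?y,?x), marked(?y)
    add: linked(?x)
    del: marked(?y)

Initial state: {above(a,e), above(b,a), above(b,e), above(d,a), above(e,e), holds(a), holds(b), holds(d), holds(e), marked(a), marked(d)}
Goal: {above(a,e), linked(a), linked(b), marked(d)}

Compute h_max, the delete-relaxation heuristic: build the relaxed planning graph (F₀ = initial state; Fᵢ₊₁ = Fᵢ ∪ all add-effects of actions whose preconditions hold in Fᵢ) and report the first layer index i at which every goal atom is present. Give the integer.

F0 = init (11 atoms)
F1 = F0 ∪ {above(a,a), above(b,b), linked(a), linked(b), linked(d), linked(e)}  (17 atoms)
goal ⊆ F1  ⇒  h_max = 1

1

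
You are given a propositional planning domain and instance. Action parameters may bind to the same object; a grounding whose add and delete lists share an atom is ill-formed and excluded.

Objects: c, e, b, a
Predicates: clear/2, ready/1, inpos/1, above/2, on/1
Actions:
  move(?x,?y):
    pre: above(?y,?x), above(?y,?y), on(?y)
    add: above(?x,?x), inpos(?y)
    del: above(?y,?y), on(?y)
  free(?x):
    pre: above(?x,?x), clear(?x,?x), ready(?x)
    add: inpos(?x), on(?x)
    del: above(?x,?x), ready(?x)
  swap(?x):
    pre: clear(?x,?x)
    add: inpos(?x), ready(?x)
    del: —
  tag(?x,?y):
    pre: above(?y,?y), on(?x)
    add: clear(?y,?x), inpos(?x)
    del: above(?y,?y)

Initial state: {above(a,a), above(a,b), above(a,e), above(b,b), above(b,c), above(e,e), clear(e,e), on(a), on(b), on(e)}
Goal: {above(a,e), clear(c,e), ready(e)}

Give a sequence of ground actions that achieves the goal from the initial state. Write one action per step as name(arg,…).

1. move(c,b)  →  {above(a,a), above(a,b), above(a,e), above(b,c), above(c,c), above(e,e), clear(e,e), inpos(b), on(a), on(e)}
2. swap(e)  →  {above(a,a), above(a,b), above(a,e), above(b,c), above(c,c), above(e,e), clear(e,e), inpos(b), inpos(e), on(a), on(e), ready(e)}
3. tag(e,c)  →  {above(a,a), above(a,b), above(a,e), above(b,c), above(e,e), clear(c,e), clear(e,e), inpos(b), inpos(e), on(a), on(e), ready(e)}

move(c,b); swap(e); tag(e,c)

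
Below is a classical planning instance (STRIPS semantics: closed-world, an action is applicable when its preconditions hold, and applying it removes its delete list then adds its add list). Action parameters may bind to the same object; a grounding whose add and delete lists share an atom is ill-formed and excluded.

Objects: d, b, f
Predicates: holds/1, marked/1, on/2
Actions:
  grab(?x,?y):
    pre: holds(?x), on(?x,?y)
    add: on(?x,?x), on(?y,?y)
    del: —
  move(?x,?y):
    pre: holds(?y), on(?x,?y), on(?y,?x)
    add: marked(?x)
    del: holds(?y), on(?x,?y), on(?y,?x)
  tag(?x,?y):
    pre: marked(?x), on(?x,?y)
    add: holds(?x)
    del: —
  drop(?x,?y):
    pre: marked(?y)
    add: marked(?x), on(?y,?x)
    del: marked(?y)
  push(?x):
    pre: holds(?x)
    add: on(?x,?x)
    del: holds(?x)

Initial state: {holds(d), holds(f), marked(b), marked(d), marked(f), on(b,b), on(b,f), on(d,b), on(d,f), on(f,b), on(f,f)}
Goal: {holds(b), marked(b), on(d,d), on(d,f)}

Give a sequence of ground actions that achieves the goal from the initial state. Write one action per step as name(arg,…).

grab(d,b); tag(b,b)

1. grab(d,b)  →  {holds(d), holds(f), marked(b), marked(d), marked(f), on(b,b), on(b,f), on(d,b), on(d,d), on(d,f), on(f,b), on(f,f)}
2. tag(b,b)  →  {holds(b), holds(d), holds(f), marked(b), marked(d), marked(f), on(b,b), on(b,f), on(d,b), on(d,d), on(d,f), on(f,b), on(f,f)}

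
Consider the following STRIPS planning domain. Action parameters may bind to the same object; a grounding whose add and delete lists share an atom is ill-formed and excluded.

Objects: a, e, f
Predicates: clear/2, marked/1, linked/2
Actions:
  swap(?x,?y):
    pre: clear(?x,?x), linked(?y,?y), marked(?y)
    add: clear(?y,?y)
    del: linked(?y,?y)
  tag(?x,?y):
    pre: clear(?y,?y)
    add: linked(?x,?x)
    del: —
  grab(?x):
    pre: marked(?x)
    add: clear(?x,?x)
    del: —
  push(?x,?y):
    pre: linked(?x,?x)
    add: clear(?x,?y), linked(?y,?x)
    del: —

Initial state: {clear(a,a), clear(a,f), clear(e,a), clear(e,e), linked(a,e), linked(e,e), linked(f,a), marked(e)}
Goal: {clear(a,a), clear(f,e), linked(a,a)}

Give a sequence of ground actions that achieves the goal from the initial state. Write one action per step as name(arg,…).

tag(a,a); tag(f,a); push(f,e)

1. tag(a,a)  →  {clear(a,a), clear(a,f), clear(e,a), clear(e,e), linked(a,a), linked(a,e), linked(e,e), linked(f,a), marked(e)}
2. tag(f,a)  →  {clear(a,a), clear(a,f), clear(e,a), clear(e,e), linked(a,a), linked(a,e), linked(e,e), linked(f,a), linked(f,f), marked(e)}
3. push(f,e)  →  {clear(a,a), clear(a,f), clear(e,a), clear(e,e), clear(f,e), linked(a,a), linked(a,e), linked(e,e), linked(e,f), linked(f,a), linked(f,f), marked(e)}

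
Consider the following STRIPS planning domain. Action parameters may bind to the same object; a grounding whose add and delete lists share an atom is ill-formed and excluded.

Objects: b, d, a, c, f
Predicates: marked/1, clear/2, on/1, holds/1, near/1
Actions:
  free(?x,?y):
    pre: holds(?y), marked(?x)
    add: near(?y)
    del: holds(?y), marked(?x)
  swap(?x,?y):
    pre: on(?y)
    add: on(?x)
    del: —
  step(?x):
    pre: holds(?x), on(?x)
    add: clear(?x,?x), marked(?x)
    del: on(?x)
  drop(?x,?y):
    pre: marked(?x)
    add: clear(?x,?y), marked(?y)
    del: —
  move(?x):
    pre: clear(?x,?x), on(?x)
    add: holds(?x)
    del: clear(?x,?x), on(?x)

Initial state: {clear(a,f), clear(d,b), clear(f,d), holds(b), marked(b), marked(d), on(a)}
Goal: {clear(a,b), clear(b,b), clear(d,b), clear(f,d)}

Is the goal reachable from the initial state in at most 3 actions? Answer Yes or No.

1. drop(b,b)  →  {clear(a,f), clear(b,b), clear(d,b), clear(f,d), holds(b), marked(b), marked(d), on(a)}
2. drop(b,a)  →  {clear(a,f), clear(b,a), clear(b,b), clear(d,b), clear(f,d), holds(b), marked(a), marked(b), marked(d), on(a)}
3. drop(a,b)  →  {clear(a,b), clear(a,f), clear(b,a), clear(b,b), clear(d,b), clear(f,d), holds(b), marked(a), marked(b), marked(d), on(a)}
optimal plan length = 3; 3 ≤ 3

Yes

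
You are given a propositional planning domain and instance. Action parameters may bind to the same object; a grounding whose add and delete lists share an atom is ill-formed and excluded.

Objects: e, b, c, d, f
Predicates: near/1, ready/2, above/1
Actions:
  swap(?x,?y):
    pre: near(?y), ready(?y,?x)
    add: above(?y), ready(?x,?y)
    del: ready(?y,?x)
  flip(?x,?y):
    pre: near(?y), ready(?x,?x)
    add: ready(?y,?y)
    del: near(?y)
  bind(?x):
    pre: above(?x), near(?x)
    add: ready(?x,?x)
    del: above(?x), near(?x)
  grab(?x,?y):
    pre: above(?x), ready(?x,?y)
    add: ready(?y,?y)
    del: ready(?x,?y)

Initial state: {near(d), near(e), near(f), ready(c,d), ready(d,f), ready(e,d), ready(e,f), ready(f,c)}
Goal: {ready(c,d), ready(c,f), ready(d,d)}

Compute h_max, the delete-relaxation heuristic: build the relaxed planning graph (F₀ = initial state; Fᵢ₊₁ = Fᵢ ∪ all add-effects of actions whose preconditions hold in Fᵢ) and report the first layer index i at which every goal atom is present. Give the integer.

2

F0 = init (8 atoms)
F1 = F0 ∪ {above(d), above(e), above(f), ready(c,f), ready(d,e), ready(f,d), ready(f,e)}  (15 atoms)
F2 = F1 ∪ {ready(c,c), ready(d,d), ready(e,e), ready(f,f)}  (19 atoms)
goal ⊆ F2  ⇒  h_max = 2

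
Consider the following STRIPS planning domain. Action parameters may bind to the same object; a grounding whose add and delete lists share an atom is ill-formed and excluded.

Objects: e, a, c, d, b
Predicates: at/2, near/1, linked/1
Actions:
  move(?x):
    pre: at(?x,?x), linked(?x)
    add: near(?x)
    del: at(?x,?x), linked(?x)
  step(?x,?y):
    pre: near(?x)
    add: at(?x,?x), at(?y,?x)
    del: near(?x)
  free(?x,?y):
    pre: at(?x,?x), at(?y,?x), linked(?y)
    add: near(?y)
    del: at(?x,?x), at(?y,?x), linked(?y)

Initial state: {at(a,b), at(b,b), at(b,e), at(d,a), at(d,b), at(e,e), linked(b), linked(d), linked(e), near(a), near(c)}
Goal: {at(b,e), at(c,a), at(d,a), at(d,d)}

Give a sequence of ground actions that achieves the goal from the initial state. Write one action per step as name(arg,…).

1. step(a,c)  →  {at(a,a), at(a,b), at(b,b), at(b,e), at(c,a), at(d,a), at(d,b), at(e,e), linked(b), linked(d), linked(e), near(c)}
2. free(b,d)  →  {at(a,a), at(a,b), at(b,e), at(c,a), at(d,a), at(e,e), linked(b), linked(e), near(c), near(d)}
3. step(d,e)  →  {at(a,a), at(a,b), at(b,e), at(c,a), at(d,a), at(d,d), at(e,d), at(e,e), linked(b), linked(e), near(c)}

step(a,c); free(b,d); step(d,e)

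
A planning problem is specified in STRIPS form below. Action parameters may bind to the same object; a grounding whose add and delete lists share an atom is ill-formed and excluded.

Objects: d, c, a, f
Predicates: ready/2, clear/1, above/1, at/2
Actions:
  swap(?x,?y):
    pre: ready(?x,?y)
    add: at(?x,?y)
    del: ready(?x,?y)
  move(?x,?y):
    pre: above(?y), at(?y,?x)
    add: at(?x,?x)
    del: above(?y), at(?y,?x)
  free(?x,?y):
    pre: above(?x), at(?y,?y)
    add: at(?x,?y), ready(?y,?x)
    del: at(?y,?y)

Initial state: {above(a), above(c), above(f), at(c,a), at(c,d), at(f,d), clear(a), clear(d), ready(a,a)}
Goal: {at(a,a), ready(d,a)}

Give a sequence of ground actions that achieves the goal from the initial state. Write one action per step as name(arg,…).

1. swap(a,a)  →  {above(a), above(c), above(f), at(a,a), at(c,a), at(c,d), at(f,d), clear(a), clear(d)}
2. move(d,c)  →  {above(a), above(f), at(a,a), at(c,a), at(d,d), at(f,d), clear(a), clear(d)}
3. free(a,d)  →  {above(a), above(f), at(a,a), at(a,d), at(c,a), at(f,d), clear(a), clear(d), ready(d,a)}

swap(a,a); move(d,c); free(a,d)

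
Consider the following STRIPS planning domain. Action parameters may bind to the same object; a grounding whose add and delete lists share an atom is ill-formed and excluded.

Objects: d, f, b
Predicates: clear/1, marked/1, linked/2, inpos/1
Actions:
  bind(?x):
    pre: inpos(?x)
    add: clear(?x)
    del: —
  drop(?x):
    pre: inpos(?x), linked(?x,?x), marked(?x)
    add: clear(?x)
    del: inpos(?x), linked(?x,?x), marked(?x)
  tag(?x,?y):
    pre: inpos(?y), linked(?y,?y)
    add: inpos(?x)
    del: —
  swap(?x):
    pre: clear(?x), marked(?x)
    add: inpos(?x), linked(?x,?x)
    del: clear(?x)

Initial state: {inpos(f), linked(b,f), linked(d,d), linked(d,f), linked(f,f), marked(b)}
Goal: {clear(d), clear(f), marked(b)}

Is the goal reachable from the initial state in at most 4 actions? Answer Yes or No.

1. bind(f)  →  {clear(f), inpos(f), linked(b,f), linked(d,d), linked(d,f), linked(f,f), marked(b)}
2. tag(d,f)  →  {clear(f), inpos(d), inpos(f), linked(b,f), linked(d,d), linked(d,f), linked(f,f), marked(b)}
3. bind(d)  →  {clear(d), clear(f), inpos(d), inpos(f), linked(b,f), linked(d,d), linked(d,f), linked(f,f), marked(b)}
optimal plan length = 3; 3 ≤ 4

Yes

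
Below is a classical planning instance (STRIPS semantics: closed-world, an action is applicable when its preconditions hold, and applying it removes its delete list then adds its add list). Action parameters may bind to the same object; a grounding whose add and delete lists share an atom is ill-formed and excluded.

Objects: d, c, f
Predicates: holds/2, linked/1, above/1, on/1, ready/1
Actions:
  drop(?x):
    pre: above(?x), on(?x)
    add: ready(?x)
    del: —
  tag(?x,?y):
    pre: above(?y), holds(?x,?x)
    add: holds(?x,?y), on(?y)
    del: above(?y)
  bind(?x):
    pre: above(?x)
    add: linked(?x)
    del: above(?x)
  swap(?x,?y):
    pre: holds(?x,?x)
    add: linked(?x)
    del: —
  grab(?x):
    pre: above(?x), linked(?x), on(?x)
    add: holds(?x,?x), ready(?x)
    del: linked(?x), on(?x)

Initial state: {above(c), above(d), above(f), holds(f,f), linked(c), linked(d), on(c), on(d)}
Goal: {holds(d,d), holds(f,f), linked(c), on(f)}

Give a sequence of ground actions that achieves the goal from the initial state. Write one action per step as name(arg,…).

tag(f,f); grab(d)

1. tag(f,f)  →  {above(c), above(d), holds(f,f), linked(c), linked(d), on(c), on(d), on(f)}
2. grab(d)  →  {above(c), above(d), holds(d,d), holds(f,f), linked(c), on(c), on(f), ready(d)}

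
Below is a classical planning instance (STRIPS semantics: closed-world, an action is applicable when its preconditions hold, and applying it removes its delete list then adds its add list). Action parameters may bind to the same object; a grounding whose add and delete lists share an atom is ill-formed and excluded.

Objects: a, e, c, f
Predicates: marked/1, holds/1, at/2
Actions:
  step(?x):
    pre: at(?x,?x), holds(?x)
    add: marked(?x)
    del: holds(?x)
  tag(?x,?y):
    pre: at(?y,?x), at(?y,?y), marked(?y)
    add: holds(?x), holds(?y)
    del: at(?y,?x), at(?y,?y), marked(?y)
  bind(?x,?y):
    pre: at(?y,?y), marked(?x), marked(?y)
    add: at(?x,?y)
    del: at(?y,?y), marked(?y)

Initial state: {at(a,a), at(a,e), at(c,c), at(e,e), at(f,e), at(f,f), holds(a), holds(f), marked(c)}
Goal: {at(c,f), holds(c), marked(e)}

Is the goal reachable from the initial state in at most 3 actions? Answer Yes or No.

1. step(a)  →  {at(a,a), at(a,e), at(c,c), at(e,e), at(f,e), at(f,f), holds(f), marked(a), marked(c)}
2. step(f)  →  {at(a,a), at(a,e), at(c,c), at(e,e), at(f,e), at(f,f), marked(a), marked(c), marked(f)}
3. tag(e,a)  →  {at(c,c), at(e,e), at(f,e), at(f,f), holds(a), holds(e), marked(c), marked(f)}
4. step(e)  →  {at(c,c), at(e,e), at(f,e), at(f,f), holds(a), marked(c), marked(e), marked(f)}
5. bind(c,f)  →  {at(c,c), at(c,f), at(e,e), at(f,e), holds(a), marked(c), marked(e)}
6. tag(c,c)  →  {at(c,f), at(e,e), at(f,e), holds(a), holds(c), marked(e)}
optimal plan length = 6; 6 > 3

No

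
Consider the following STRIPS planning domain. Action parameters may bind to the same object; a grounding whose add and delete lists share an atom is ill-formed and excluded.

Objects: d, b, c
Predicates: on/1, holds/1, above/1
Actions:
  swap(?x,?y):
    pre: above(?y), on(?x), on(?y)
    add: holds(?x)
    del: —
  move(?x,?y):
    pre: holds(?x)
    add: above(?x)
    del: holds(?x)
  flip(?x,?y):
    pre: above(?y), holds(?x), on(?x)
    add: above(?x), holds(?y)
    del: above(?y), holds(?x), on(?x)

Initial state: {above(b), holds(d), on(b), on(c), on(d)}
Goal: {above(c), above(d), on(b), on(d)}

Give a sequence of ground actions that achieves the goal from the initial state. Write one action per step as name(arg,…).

1. swap(c,b)  →  {above(b), holds(c), holds(d), on(b), on(c), on(d)}
2. move(d,d)  →  {above(b), above(d), holds(c), on(b), on(c), on(d)}
3. move(c,d)  →  {above(b), above(c), above(d), on(b), on(c), on(d)}

swap(c,b); move(d,d); move(c,d)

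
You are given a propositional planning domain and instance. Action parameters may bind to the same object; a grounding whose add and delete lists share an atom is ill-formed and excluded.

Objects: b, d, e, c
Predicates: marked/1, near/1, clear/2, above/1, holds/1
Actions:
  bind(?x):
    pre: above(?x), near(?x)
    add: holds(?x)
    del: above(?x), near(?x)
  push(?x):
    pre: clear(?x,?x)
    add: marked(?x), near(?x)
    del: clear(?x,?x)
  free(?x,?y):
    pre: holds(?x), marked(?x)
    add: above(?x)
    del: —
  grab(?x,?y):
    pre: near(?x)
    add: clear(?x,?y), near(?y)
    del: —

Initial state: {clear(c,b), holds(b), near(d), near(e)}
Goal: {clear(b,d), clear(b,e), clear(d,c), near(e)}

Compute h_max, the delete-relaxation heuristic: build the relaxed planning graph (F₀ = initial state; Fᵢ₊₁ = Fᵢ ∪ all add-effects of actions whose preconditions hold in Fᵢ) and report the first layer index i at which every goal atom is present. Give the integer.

2

F0 = init (4 atoms)
F1 = F0 ∪ {clear(d,b), clear(d,c), clear(d,d), clear(d,e), clear(e,b), clear(e,c), clear(e,d), clear(e,e), near(b), near(c)}  (14 atoms)
F2 = F1 ∪ {clear(b,b), clear(b,c), clear(b,d), clear(b,e), clear(c,c), clear(c,d), clear(c,e), marked(d), marked(e)}  (23 atoms)
goal ⊆ F2  ⇒  h_max = 2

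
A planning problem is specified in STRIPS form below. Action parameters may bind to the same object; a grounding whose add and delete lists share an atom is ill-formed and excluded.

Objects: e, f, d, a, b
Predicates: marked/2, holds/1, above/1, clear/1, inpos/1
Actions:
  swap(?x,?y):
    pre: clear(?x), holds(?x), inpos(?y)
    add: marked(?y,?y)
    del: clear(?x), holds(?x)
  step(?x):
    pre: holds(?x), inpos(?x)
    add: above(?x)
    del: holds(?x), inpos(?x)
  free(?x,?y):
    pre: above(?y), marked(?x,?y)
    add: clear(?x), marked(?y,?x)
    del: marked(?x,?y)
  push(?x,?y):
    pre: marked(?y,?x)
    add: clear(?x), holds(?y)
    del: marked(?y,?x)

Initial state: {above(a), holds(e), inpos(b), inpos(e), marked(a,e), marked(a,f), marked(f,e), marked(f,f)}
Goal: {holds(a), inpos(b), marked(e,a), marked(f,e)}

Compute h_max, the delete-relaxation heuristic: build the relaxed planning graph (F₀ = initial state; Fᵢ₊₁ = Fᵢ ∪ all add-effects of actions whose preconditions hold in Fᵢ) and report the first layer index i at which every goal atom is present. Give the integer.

F0 = init (8 atoms)
F1 = F0 ∪ {above(e), clear(e), clear(f), holds(a), holds(f)}  (13 atoms)
F2 = F1 ∪ {clear(a), marked(b,b), marked(e,a), marked(e,e), marked(e,f)}  (18 atoms)
goal ⊆ F2  ⇒  h_max = 2

2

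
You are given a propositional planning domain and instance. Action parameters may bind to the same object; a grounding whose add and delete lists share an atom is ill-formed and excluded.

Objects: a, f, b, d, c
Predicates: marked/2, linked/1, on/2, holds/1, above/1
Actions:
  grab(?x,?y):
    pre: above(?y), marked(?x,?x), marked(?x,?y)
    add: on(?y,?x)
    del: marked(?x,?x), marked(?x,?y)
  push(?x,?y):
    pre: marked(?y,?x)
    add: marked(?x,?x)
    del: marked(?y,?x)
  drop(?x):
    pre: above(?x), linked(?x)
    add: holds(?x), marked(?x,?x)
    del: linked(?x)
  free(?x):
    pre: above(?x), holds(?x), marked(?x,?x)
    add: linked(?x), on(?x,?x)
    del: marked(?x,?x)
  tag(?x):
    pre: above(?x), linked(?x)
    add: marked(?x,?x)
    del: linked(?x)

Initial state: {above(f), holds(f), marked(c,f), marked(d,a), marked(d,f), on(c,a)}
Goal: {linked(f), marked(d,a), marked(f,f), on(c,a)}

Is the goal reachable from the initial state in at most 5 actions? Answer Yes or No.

1. push(f,d)  →  {above(f), holds(f), marked(c,f), marked(d,a), marked(f,f), on(c,a)}
2. free(f)  →  {above(f), holds(f), linked(f), marked(c,f), marked(d,a), on(c,a), on(f,f)}
3. push(f,c)  →  {above(f), holds(f), linked(f), marked(d,a), marked(f,f), on(c,a), on(f,f)}
optimal plan length = 3; 3 ≤ 5

Yes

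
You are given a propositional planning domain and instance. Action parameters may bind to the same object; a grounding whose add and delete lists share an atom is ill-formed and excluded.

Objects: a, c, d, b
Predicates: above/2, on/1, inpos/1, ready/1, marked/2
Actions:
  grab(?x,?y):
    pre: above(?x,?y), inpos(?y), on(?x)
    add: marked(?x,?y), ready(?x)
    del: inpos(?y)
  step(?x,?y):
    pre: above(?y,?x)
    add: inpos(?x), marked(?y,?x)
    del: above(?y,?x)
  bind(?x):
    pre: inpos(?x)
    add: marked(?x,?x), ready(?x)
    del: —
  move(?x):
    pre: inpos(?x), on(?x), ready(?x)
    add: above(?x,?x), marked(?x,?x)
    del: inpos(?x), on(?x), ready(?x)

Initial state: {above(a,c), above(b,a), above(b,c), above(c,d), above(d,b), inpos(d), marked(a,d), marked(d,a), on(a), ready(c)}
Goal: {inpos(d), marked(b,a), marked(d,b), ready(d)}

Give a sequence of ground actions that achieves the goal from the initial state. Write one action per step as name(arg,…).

1. step(a,b)  →  {above(a,c), above(b,c), above(c,d), above(d,b), inpos(a), inpos(d), marked(a,d), marked(b,a), marked(d,a), on(a), ready(c)}
2. step(b,d)  →  {above(a,c), above(b,c), above(c,d), inpos(a), inpos(b), inpos(d), marked(a,d), marked(b,a), marked(d,a), marked(d,b), on(a), ready(c)}
3. bind(d)  →  {above(a,c), above(b,c), above(c,d), inpos(a), inpos(b), inpos(d), marked(a,d), marked(b,a), marked(d,a), marked(d,b), marked(d,d), on(a), ready(c), ready(d)}

step(a,b); step(b,d); bind(d)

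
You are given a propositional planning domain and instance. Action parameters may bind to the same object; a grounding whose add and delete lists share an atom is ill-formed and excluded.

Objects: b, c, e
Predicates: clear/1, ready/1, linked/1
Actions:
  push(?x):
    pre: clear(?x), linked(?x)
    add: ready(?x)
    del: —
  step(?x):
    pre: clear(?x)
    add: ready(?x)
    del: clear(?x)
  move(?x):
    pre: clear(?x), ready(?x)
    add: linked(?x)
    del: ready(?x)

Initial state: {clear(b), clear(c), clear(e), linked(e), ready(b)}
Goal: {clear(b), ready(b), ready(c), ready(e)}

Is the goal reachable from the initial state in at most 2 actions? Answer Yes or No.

Yes

1. push(e)  →  {clear(b), clear(c), clear(e), linked(e), ready(b), ready(e)}
2. step(c)  →  {clear(b), clear(e), linked(e), ready(b), ready(c), ready(e)}
optimal plan length = 2; 2 ≤ 2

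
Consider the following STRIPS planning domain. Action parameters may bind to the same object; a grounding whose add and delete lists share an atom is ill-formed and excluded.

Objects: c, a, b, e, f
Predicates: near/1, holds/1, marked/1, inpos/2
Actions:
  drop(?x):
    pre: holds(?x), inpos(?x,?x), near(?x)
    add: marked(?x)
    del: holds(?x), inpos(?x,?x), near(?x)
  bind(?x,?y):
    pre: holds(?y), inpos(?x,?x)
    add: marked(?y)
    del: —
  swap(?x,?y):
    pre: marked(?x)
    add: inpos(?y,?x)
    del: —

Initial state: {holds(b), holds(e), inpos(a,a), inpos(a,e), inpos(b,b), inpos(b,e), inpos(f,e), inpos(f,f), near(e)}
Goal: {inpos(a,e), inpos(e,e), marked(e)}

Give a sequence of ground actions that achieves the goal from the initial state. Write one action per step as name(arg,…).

bind(a,e); swap(e,e)

1. bind(a,e)  →  {holds(b), holds(e), inpos(a,a), inpos(a,e), inpos(b,b), inpos(b,e), inpos(f,e), inpos(f,f), marked(e), near(e)}
2. swap(e,e)  →  {holds(b), holds(e), inpos(a,a), inpos(a,e), inpos(b,b), inpos(b,e), inpos(e,e), inpos(f,e), inpos(f,f), marked(e), near(e)}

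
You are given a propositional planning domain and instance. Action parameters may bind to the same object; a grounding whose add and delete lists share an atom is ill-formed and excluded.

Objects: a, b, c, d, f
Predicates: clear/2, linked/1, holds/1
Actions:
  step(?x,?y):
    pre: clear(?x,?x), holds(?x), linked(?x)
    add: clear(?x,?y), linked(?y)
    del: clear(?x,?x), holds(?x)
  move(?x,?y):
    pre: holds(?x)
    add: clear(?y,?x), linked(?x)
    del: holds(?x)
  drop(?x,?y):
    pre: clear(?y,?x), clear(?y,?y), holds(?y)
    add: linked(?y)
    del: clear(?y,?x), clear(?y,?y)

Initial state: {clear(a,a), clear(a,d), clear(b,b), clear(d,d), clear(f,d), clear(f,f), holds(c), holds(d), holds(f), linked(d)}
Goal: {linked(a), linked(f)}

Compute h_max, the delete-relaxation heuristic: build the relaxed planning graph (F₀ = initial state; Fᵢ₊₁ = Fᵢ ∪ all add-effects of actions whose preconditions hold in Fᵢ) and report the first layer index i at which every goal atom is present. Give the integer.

1

F0 = init (10 atoms)
F1 = F0 ∪ {clear(a,c), clear(a,f), clear(b,c), clear(b,d), clear(b,f), clear(c,c), clear(c,d), clear(c,f), clear(d,a), clear(d,b), clear(d,c), clear(d,f), clear(f,c), linked(a), linked(b), linked(c), linked(f)}  (27 atoms)
goal ⊆ F1  ⇒  h_max = 1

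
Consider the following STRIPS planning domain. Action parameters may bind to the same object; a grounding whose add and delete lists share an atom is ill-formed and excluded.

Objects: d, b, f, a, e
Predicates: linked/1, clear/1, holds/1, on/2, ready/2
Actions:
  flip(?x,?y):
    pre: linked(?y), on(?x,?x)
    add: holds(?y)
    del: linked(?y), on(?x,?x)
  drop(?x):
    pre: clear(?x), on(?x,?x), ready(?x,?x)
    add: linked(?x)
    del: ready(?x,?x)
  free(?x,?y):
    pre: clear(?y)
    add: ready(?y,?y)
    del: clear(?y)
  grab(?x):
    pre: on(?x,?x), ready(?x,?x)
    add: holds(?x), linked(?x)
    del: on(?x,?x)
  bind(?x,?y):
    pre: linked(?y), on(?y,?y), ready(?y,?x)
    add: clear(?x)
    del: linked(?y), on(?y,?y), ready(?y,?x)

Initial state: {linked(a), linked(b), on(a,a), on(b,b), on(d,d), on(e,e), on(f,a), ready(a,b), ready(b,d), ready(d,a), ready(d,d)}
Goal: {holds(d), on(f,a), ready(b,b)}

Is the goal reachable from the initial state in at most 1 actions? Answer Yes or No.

No

1. grab(d)  →  {holds(d), linked(a), linked(b), linked(d), on(a,a), on(b,b), on(e,e), on(f,a), ready(a,b), ready(b,d), ready(d,a), ready(d,d)}
2. bind(b,a)  →  {clear(b), holds(d), linked(b), linked(d), on(b,b), on(e,e), on(f,a), ready(b,d), ready(d,a), ready(d,d)}
3. free(d,b)  →  {holds(d), linked(b), linked(d), on(b,b), on(e,e), on(f,a), ready(b,b), ready(b,d), ready(d,a), ready(d,d)}
optimal plan length = 3; 3 > 1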